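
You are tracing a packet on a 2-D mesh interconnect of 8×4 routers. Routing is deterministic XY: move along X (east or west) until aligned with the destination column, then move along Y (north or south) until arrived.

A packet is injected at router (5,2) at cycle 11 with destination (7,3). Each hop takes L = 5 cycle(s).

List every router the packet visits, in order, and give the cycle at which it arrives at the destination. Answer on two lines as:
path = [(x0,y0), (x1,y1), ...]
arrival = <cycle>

hop 0: (5,2) @ cyc 11
hop 1: (6,2) @ cyc 16  [E]
hop 2: (7,2) @ cyc 21  [E]
hop 3: (7,3) @ cyc 26  [N]

path = [(5,2), (6,2), (7,2), (7,3)]
arrival = 26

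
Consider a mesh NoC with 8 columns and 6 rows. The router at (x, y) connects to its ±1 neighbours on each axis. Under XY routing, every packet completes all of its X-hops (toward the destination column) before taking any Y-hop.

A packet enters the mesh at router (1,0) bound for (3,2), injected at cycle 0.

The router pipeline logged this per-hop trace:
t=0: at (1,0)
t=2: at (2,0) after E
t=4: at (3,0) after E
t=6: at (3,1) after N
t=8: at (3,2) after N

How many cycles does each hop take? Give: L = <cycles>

L = 2

Between hops 0 and 1 the cycle counter advances 2 − 0 = 2.
Per-hop latency L = Δcyc = 2.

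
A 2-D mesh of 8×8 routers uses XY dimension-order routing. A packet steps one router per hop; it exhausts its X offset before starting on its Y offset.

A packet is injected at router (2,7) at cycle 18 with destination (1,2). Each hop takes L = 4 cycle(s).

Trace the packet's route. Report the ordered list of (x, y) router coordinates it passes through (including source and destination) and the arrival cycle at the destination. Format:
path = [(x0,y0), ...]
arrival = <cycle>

hop 0: (2,7) @ cyc 18
hop 1: (1,7) @ cyc 22  [W]
hop 2: (1,6) @ cyc 26  [S]
hop 3: (1,5) @ cyc 30  [S]
hop 4: (1,4) @ cyc 34  [S]
hop 5: (1,3) @ cyc 38  [S]
hop 6: (1,2) @ cyc 42  [S]

path = [(2,7), (1,7), (1,6), (1,5), (1,4), (1,3), (1,2)]
arrival = 42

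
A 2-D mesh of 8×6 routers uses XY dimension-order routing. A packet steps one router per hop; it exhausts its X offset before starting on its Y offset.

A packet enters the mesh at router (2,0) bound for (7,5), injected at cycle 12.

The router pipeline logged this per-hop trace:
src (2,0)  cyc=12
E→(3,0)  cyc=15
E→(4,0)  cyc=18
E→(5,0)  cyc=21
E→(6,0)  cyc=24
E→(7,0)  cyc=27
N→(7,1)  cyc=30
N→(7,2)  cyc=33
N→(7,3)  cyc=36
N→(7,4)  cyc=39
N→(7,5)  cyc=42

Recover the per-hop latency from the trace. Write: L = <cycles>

cyc[1] − cyc[0] = 15 − 12 = 3.
Each hop adds L, hence L = 3.

L = 3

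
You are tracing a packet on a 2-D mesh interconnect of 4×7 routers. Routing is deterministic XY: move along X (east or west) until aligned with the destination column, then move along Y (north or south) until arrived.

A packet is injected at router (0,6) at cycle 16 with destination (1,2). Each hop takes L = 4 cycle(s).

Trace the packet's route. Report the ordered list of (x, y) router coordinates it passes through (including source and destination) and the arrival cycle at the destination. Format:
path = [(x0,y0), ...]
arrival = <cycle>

#0 — 0,6 | c16
#1 — 1,6 | c20 | E
#2 — 1,5 | c24 | S
#3 — 1,4 | c28 | S
#4 — 1,3 | c32 | S
#5 — 1,2 | c36 | S

path = [(0,6), (1,6), (1,5), (1,4), (1,3), (1,2)]
arrival = 36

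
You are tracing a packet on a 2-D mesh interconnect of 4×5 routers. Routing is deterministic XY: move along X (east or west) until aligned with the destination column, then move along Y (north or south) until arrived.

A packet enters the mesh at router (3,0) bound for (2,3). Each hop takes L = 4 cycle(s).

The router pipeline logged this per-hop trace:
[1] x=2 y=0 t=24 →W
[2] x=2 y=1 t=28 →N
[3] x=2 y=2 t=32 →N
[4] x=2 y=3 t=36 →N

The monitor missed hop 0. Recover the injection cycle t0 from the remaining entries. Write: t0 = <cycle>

t0 = 20

The first recorded entry is hop 1 at cycle 24.
Therefore t0 = 24 − L = 20.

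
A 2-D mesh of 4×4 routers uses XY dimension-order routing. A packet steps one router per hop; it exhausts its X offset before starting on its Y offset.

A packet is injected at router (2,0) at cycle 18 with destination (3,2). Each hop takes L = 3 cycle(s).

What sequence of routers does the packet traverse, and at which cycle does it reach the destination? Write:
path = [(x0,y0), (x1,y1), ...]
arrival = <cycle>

t=18: at (2,0)
t=21: at (3,0) after E
t=24: at (3,1) after N
t=27: at (3,2) after N

path = [(2,0), (3,0), (3,1), (3,2)]
arrival = 27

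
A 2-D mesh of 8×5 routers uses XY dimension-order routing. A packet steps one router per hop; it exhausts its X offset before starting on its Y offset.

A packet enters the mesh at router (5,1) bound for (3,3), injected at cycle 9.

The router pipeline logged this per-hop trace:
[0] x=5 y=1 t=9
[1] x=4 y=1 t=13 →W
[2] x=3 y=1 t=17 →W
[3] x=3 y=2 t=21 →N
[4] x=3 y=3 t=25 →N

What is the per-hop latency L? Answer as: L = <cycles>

From hop 0 (9) to hop 1 (13): +4 cycles.
Per-hop latency L = Δcyc = 4.

L = 4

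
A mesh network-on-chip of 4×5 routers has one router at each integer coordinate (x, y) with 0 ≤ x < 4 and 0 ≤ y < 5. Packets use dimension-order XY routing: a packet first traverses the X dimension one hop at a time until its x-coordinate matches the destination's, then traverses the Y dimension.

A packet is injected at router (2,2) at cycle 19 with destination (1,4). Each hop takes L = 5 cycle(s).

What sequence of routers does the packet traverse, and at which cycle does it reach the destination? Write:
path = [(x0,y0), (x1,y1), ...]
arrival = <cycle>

path = [(2,2), (1,2), (1,3), (1,4)]
arrival = 34

  0. router=(2,2) cycle=19 (inject)
  1. router=(1,2) cycle=24 dir=W
  2. router=(1,3) cycle=29 dir=N
  3. router=(1,4) cycle=34 dir=N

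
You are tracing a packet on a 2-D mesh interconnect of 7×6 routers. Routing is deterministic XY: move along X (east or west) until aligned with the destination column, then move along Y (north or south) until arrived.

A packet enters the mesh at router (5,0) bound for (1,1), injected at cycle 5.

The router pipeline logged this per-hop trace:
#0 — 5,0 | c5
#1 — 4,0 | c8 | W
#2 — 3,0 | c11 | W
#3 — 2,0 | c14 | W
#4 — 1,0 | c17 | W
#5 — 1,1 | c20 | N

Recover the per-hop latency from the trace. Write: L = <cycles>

Δcyc across hop 0→1: 8 − 5 = 3.
One hop costs L cycles, so L = 3.

L = 3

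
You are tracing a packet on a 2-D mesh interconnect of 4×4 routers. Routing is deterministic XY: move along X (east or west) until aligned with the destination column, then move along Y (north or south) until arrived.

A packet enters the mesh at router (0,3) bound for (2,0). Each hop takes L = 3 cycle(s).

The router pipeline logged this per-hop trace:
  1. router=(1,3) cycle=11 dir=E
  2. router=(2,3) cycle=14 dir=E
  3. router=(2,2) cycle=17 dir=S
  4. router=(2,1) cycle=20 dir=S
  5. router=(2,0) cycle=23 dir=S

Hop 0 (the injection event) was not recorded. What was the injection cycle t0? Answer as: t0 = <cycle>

t0 = 8

At hop 1 the cycle is 11; in general cyc_k = t0 + kL.
t0 = cyc[1] − L = 11 − 3 = 8.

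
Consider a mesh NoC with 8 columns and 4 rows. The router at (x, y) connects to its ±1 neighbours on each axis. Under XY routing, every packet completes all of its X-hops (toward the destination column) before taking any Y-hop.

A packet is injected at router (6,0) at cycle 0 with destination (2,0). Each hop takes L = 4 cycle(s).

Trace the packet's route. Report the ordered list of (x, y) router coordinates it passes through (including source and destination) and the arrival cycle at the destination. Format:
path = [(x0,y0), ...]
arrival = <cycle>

path = [(6,0), (5,0), (4,0), (3,0), (2,0)]
arrival = 16

  0. router=(6,0) cycle=0 (inject)
  1. router=(5,0) cycle=4 dir=W
  2. router=(4,0) cycle=8 dir=W
  3. router=(3,0) cycle=12 dir=W
  4. router=(2,0) cycle=16 dir=W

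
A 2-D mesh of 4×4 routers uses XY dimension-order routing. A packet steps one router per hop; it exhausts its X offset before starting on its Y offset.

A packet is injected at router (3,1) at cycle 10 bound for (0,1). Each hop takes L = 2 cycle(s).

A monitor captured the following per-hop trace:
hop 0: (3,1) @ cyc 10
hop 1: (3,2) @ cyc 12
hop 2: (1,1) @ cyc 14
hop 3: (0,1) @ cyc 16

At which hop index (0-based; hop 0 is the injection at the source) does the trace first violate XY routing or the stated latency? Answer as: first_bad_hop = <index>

[1] (+0,+1) / 2c ⇒ BAD: Y-move but x=3≠0

first_bad_hop = 1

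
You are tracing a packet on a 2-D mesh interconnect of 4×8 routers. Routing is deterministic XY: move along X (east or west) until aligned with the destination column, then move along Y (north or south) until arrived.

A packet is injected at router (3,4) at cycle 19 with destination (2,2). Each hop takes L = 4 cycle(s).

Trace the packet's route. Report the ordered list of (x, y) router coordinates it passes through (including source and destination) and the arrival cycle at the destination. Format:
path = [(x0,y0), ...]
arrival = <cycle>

t=19: at (3,4)
t=23: at (2,4) after W
t=27: at (2,3) after S
t=31: at (2,2) after S

path = [(3,4), (2,4), (2,3), (2,2)]
arrival = 31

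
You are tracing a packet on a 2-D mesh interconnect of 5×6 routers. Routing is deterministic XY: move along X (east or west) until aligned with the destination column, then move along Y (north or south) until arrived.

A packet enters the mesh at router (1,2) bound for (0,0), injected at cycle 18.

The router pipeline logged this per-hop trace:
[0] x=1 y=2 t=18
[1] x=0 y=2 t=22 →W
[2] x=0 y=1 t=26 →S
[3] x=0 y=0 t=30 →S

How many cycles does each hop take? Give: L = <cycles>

L = 4

cyc[1] − cyc[0] = 22 − 18 = 4.
That increment is L by definition: L = 4.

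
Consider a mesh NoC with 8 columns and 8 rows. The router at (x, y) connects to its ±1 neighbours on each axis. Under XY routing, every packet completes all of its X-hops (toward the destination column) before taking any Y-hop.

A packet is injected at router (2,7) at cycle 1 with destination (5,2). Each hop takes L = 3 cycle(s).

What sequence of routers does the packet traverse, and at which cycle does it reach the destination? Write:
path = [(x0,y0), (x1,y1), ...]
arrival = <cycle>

t=1: at (2,7)
t=4: at (3,7) after E
t=7: at (4,7) after E
t=10: at (5,7) after E
t=13: at (5,6) after S
t=16: at (5,5) after S
t=19: at (5,4) after S
t=22: at (5,3) after S
t=25: at (5,2) after S

path = [(2,7), (3,7), (4,7), (5,7), (5,6), (5,5), (5,4), (5,3), (5,2)]
arrival = 25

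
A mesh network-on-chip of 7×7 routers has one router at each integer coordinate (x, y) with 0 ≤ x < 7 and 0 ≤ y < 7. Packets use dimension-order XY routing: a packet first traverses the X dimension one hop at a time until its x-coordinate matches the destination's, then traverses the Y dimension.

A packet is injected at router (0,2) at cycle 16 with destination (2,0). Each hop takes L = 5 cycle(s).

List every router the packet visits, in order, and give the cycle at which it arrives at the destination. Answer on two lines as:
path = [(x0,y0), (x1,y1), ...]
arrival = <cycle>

#0 — 0,2 | c16
#1 — 1,2 | c21 | E
#2 — 2,2 | c26 | E
#3 — 2,1 | c31 | S
#4 — 2,0 | c36 | S

path = [(0,2), (1,2), (2,2), (2,1), (2,0)]
arrival = 36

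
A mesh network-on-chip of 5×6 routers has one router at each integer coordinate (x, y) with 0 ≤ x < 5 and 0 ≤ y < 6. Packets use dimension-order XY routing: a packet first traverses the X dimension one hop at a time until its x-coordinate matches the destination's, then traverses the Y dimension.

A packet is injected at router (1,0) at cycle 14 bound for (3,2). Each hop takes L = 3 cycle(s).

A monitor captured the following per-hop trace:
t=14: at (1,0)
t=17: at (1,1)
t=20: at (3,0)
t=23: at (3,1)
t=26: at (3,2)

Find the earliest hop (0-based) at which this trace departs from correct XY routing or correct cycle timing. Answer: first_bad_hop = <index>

check 1→ d=(0,1) cyc+3: BAD: Y-move but x=1≠3

first_bad_hop = 1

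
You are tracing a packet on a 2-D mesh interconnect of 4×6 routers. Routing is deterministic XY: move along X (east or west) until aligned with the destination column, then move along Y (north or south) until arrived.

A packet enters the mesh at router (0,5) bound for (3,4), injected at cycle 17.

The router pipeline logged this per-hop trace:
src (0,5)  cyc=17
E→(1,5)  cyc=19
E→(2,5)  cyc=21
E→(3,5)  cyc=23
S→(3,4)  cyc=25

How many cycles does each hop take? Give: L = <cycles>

cyc[1] − cyc[0] = 19 − 17 = 2.
Each hop adds L, hence L = 2.

L = 2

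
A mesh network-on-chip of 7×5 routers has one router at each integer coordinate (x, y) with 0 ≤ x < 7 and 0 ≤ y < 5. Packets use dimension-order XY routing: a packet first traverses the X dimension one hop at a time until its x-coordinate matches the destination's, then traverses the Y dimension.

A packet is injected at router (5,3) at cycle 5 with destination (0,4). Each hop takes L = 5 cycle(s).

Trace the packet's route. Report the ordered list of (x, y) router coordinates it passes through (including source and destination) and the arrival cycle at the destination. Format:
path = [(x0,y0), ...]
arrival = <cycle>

path = [(5,3), (4,3), (3,3), (2,3), (1,3), (0,3), (0,4)]
arrival = 35

hop 0: (5,3) @ cyc 5
hop 1: (4,3) @ cyc 10  [W]
hop 2: (3,3) @ cyc 15  [W]
hop 3: (2,3) @ cyc 20  [W]
hop 4: (1,3) @ cyc 25  [W]
hop 5: (0,3) @ cyc 30  [W]
hop 6: (0,4) @ cyc 35  [N]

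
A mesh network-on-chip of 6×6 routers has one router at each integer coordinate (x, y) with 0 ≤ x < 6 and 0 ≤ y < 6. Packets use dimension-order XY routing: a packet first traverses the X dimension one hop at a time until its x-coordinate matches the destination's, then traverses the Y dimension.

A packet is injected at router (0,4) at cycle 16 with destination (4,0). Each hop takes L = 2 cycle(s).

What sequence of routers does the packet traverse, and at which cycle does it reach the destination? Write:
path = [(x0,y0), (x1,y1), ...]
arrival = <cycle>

path = [(0,4), (1,4), (2,4), (3,4), (4,4), (4,3), (4,2), (4,1), (4,0)]
arrival = 32

[0] x=0 y=4 t=16
[1] x=1 y=4 t=18 →E
[2] x=2 y=4 t=20 →E
[3] x=3 y=4 t=22 →E
[4] x=4 y=4 t=24 →E
[5] x=4 y=3 t=26 →S
[6] x=4 y=2 t=28 →S
[7] x=4 y=1 t=30 →S
[8] x=4 y=0 t=32 →S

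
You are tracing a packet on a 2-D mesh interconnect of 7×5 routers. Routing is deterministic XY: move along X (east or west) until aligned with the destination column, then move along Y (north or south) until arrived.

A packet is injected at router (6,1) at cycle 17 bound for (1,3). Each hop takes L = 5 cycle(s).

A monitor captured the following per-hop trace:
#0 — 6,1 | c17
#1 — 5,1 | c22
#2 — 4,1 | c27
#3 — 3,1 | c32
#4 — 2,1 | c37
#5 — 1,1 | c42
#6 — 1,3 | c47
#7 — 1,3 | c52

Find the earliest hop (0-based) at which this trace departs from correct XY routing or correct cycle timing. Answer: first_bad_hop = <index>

first_bad_hop = 6

check 1→ d=(-1,0) cyc+5: ok
check 2→ d=(-1,0) cyc+5: ok
check 3→ d=(-1,0) cyc+5: ok
check 4→ d=(-1,0) cyc+5: ok
check 5→ d=(-1,0) cyc+5: ok
check 6→ d=(0,2) cyc+5: BAD: non-unit step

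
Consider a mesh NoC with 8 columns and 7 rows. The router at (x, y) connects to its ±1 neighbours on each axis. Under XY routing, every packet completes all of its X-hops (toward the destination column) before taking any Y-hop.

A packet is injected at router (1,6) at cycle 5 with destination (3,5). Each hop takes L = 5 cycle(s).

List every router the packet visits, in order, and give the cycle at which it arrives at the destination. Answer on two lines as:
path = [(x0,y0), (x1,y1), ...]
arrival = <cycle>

path = [(1,6), (2,6), (3,6), (3,5)]
arrival = 20

hop 0: (1,6) @ cyc 5
hop 1: (2,6) @ cyc 10  [E]
hop 2: (3,6) @ cyc 15  [E]
hop 3: (3,5) @ cyc 20  [S]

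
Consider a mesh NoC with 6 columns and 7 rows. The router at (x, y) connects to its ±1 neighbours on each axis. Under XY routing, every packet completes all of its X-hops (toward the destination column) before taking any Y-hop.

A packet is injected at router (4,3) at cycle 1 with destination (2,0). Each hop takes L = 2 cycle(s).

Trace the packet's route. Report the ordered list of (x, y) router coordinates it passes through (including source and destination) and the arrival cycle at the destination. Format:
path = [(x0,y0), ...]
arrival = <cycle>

  0. router=(4,3) cycle=1 (inject)
  1. router=(3,3) cycle=3 dir=W
  2. router=(2,3) cycle=5 dir=W
  3. router=(2,2) cycle=7 dir=S
  4. router=(2,1) cycle=9 dir=S
  5. router=(2,0) cycle=11 dir=S

path = [(4,3), (3,3), (2,3), (2,2), (2,1), (2,0)]
arrival = 11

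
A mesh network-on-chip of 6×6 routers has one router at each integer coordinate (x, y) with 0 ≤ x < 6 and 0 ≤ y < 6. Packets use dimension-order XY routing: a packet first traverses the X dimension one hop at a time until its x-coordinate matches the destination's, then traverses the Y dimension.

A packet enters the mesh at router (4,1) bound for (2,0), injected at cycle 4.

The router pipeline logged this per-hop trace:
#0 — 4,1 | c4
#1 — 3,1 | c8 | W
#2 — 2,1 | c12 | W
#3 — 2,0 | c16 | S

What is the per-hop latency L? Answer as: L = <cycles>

L = 4

cyc[1] − cyc[0] = 8 − 4 = 4.
One hop costs L cycles, so L = 4.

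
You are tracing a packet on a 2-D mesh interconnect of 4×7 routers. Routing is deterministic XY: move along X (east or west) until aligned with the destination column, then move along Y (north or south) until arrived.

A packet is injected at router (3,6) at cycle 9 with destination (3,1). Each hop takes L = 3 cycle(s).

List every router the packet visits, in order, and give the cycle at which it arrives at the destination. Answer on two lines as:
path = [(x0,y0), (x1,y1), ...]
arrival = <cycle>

path = [(3,6), (3,5), (3,4), (3,3), (3,2), (3,1)]
arrival = 24

src (3,6)  cyc=9
S→(3,5)  cyc=12
S→(3,4)  cyc=15
S→(3,3)  cyc=18
S→(3,2)  cyc=21
S→(3,1)  cyc=24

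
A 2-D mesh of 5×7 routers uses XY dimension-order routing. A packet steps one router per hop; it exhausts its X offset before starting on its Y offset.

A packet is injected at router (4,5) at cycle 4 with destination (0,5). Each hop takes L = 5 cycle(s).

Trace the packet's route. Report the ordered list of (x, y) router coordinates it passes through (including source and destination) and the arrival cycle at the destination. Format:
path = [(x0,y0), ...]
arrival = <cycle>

path = [(4,5), (3,5), (2,5), (1,5), (0,5)]
arrival = 24

[0] x=4 y=5 t=4
[1] x=3 y=5 t=9 →W
[2] x=2 y=5 t=14 →W
[3] x=1 y=5 t=19 →W
[4] x=0 y=5 t=24 →W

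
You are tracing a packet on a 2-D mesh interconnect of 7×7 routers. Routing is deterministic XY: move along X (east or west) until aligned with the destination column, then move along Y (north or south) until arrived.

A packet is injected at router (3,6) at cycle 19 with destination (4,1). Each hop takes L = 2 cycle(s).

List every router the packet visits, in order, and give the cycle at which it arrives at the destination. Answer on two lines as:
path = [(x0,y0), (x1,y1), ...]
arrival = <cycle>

path = [(3,6), (4,6), (4,5), (4,4), (4,3), (4,2), (4,1)]
arrival = 31

hop 0: (3,6) @ cyc 19
hop 1: (4,6) @ cyc 21  [E]
hop 2: (4,5) @ cyc 23  [S]
hop 3: (4,4) @ cyc 25  [S]
hop 4: (4,3) @ cyc 27  [S]
hop 5: (4,2) @ cyc 29  [S]
hop 6: (4,1) @ cyc 31  [S]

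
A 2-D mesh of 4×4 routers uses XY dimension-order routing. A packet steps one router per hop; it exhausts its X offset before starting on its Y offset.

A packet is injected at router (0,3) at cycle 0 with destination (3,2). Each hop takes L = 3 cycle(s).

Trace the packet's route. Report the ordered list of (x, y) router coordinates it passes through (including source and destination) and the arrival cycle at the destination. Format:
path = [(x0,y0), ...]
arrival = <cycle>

path = [(0,3), (1,3), (2,3), (3,3), (3,2)]
arrival = 12

t=0: at (0,3)
t=3: at (1,3) after E
t=6: at (2,3) after E
t=9: at (3,3) after E
t=12: at (3,2) after S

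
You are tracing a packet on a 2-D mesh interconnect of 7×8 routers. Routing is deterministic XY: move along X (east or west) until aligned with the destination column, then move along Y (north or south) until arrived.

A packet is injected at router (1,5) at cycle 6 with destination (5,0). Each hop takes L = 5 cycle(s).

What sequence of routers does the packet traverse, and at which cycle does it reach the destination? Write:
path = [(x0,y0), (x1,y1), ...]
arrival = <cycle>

src (1,5)  cyc=6
E→(2,5)  cyc=11
E→(3,5)  cyc=16
E→(4,5)  cyc=21
E→(5,5)  cyc=26
S→(5,4)  cyc=31
S→(5,3)  cyc=36
S→(5,2)  cyc=41
S→(5,1)  cyc=46
S→(5,0)  cyc=51

path = [(1,5), (2,5), (3,5), (4,5), (5,5), (5,4), (5,3), (5,2), (5,1), (5,0)]
arrival = 51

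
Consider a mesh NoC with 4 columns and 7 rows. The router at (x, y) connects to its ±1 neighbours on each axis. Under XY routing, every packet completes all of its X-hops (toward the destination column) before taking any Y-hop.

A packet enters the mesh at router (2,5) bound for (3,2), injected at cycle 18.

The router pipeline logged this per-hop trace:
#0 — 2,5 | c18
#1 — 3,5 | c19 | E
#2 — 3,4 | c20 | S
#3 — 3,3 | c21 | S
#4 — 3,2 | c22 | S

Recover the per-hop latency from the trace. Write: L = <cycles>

From hop 0 (18) to hop 1 (19): +1 cycles.
Each hop adds L, hence L = 1.

L = 1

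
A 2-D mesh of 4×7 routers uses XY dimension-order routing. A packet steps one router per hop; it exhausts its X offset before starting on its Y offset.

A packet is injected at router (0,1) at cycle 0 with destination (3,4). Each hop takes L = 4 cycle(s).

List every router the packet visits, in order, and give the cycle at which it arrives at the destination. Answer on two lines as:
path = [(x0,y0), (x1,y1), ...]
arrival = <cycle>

t=0: at (0,1)
t=4: at (1,1) after E
t=8: at (2,1) after E
t=12: at (3,1) after E
t=16: at (3,2) after N
t=20: at (3,3) after N
t=24: at (3,4) after N

path = [(0,1), (1,1), (2,1), (3,1), (3,2), (3,3), (3,4)]
arrival = 24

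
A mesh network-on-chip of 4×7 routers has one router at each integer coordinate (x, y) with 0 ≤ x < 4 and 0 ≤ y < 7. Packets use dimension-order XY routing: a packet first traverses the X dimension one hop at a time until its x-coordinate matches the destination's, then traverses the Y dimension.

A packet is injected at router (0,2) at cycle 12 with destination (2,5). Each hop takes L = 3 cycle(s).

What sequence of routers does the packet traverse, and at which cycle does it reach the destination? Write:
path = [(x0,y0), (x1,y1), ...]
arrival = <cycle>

path = [(0,2), (1,2), (2,2), (2,3), (2,4), (2,5)]
arrival = 27

  0. router=(0,2) cycle=12 (inject)
  1. router=(1,2) cycle=15 dir=E
  2. router=(2,2) cycle=18 dir=E
  3. router=(2,3) cycle=21 dir=N
  4. router=(2,4) cycle=24 dir=N
  5. router=(2,5) cycle=27 dir=N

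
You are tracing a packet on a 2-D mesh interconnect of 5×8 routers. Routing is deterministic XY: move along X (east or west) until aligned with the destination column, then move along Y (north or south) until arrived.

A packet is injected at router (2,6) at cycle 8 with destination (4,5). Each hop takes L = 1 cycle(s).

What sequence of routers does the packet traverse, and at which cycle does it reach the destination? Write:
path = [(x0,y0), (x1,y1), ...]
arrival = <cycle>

  0. router=(2,6) cycle=8 (inject)
  1. router=(3,6) cycle=9 dir=E
  2. router=(4,6) cycle=10 dir=E
  3. router=(4,5) cycle=11 dir=S

path = [(2,6), (3,6), (4,6), (4,5)]
arrival = 11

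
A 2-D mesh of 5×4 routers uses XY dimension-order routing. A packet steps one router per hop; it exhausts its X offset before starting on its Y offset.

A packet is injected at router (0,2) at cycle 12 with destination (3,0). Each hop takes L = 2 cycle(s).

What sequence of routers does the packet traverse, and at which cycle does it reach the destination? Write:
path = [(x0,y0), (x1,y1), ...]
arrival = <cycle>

path = [(0,2), (1,2), (2,2), (3,2), (3,1), (3,0)]
arrival = 22

src (0,2)  cyc=12
E→(1,2)  cyc=14
E→(2,2)  cyc=16
E→(3,2)  cyc=18
S→(3,1)  cyc=20
S→(3,0)  cyc=22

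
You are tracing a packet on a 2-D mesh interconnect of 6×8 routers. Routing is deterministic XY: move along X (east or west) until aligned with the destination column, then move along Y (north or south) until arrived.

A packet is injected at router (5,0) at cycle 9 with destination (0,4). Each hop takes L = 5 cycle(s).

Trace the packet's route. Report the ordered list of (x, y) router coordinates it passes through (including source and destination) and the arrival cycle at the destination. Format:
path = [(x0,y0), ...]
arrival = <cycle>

  0. router=(5,0) cycle=9 (inject)
  1. router=(4,0) cycle=14 dir=W
  2. router=(3,0) cycle=19 dir=W
  3. router=(2,0) cycle=24 dir=W
  4. router=(1,0) cycle=29 dir=W
  5. router=(0,0) cycle=34 dir=W
  6. router=(0,1) cycle=39 dir=N
  7. router=(0,2) cycle=44 dir=N
  8. router=(0,3) cycle=49 dir=N
  9. router=(0,4) cycle=54 dir=N

path = [(5,0), (4,0), (3,0), (2,0), (1,0), (0,0), (0,1), (0,2), (0,3), (0,4)]
arrival = 54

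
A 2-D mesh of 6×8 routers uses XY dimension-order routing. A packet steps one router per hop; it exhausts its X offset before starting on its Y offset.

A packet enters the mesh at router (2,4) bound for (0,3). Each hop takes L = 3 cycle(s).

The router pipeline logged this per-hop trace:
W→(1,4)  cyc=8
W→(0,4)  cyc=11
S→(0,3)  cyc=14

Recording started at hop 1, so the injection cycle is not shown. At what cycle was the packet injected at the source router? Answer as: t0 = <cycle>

t0 = 5

cyc[1] = 8 and cyc[k] = t0 + k·L for every k.
Therefore t0 = 8 − L = 5.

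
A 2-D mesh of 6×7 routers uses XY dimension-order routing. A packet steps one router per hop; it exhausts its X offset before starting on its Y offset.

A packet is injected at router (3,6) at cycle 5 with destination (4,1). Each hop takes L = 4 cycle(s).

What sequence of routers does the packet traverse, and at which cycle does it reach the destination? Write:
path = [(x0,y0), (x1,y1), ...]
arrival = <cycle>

path = [(3,6), (4,6), (4,5), (4,4), (4,3), (4,2), (4,1)]
arrival = 29

[0] x=3 y=6 t=5
[1] x=4 y=6 t=9 →E
[2] x=4 y=5 t=13 →S
[3] x=4 y=4 t=17 →S
[4] x=4 y=3 t=21 →S
[5] x=4 y=2 t=25 →S
[6] x=4 y=1 t=29 →S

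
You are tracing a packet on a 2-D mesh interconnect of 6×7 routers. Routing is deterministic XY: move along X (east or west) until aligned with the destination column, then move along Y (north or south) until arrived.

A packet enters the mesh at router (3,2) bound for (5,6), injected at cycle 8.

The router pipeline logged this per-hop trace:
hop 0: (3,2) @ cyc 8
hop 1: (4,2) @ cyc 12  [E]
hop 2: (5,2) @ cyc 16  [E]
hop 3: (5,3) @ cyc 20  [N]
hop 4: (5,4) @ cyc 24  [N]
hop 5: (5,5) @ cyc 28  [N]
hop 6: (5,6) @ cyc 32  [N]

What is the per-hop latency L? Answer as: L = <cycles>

cyc[1] − cyc[0] = 12 − 8 = 4.
Each hop adds L, hence L = 4.

L = 4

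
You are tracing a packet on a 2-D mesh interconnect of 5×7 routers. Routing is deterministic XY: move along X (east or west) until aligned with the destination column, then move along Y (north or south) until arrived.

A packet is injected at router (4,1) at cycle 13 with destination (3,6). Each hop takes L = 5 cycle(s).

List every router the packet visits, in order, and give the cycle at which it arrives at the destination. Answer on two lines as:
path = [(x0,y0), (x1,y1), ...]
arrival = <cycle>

path = [(4,1), (3,1), (3,2), (3,3), (3,4), (3,5), (3,6)]
arrival = 43

  0. router=(4,1) cycle=13 (inject)
  1. router=(3,1) cycle=18 dir=W
  2. router=(3,2) cycle=23 dir=N
  3. router=(3,3) cycle=28 dir=N
  4. router=(3,4) cycle=33 dir=N
  5. router=(3,5) cycle=38 dir=N
  6. router=(3,6) cycle=43 dir=N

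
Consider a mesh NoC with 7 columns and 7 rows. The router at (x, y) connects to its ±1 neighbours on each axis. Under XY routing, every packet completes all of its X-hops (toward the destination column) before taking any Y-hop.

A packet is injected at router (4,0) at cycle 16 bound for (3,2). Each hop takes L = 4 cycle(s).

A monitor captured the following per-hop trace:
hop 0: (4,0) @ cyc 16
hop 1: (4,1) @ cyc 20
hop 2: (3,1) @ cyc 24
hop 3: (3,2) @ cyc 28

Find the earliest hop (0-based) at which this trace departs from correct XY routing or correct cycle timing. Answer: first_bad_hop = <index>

first_bad_hop = 1

  1: Δx=+0 Δy=+1 Δt=4 [BAD: Y-move but x=4≠3]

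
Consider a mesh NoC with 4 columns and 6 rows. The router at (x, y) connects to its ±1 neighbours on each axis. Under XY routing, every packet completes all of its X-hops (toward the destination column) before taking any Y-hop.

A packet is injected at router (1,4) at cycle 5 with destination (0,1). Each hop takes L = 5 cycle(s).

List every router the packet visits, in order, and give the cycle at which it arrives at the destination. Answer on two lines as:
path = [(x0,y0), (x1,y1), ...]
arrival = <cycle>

path = [(1,4), (0,4), (0,3), (0,2), (0,1)]
arrival = 25

#0 — 1,4 | c5
#1 — 0,4 | c10 | W
#2 — 0,3 | c15 | S
#3 — 0,2 | c20 | S
#4 — 0,1 | c25 | S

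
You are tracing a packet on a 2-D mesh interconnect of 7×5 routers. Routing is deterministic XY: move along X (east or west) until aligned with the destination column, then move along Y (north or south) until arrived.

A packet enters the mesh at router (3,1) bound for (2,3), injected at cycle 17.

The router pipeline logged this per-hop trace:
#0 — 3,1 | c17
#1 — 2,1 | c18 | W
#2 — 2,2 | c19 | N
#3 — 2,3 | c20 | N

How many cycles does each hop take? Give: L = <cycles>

L = 1

cyc[1] − cyc[0] = 18 − 17 = 1.
Per-hop latency L = Δcyc = 1.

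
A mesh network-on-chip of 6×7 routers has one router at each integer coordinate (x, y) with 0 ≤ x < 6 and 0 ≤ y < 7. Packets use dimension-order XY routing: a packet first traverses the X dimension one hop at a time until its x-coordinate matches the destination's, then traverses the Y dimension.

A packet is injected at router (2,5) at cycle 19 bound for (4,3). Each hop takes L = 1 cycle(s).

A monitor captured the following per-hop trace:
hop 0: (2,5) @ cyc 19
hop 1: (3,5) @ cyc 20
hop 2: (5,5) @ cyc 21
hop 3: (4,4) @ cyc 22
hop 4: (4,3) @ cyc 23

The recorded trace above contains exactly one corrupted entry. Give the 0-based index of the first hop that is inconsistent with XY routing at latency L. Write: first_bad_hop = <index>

first_bad_hop = 2

  1: Δx=+1 Δy=+0 Δt=1 [ok]
  2: Δx=+2 Δy=+0 Δt=1 [BAD: non-unit step]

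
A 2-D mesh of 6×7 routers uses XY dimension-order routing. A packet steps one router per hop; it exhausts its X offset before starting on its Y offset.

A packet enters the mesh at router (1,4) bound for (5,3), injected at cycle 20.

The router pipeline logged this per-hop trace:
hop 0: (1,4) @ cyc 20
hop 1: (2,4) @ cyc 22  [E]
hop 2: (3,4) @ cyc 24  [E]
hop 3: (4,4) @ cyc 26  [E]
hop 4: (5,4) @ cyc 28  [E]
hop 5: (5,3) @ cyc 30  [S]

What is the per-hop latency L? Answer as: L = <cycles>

Between hops 0 and 1 the cycle counter advances 22 − 20 = 2.
One hop costs L cycles, so L = 2.

L = 2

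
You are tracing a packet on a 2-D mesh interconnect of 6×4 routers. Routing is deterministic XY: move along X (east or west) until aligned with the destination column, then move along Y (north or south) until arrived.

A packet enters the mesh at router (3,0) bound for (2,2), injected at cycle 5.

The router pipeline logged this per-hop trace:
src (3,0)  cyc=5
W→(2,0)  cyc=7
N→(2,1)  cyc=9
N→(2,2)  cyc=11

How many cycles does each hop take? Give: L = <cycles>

L = 2

Between hops 0 and 1 the cycle counter advances 7 − 5 = 2.
That increment is L by definition: L = 2.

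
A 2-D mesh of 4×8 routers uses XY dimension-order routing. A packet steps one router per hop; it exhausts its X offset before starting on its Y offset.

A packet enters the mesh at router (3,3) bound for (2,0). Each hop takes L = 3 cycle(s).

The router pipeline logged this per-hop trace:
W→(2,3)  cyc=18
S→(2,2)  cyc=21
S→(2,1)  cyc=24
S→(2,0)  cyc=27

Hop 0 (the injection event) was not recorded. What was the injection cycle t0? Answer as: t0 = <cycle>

t0 = 15

The first recorded entry is hop 1 at cycle 18.
So t0 = 18 − 1·3 = 15.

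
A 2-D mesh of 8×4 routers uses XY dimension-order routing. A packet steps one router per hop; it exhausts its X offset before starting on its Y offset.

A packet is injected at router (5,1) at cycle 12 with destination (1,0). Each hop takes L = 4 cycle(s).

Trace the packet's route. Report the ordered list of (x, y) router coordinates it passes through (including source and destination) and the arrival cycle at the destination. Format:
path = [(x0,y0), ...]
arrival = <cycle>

[0] x=5 y=1 t=12
[1] x=4 y=1 t=16 →W
[2] x=3 y=1 t=20 →W
[3] x=2 y=1 t=24 →W
[4] x=1 y=1 t=28 →W
[5] x=1 y=0 t=32 →S

path = [(5,1), (4,1), (3,1), (2,1), (1,1), (1,0)]
arrival = 32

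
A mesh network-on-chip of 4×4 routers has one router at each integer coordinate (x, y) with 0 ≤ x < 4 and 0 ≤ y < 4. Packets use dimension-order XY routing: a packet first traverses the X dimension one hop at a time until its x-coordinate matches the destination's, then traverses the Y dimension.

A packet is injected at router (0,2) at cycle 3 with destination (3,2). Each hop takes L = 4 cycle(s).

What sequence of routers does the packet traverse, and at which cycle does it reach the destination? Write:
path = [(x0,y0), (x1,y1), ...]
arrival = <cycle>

path = [(0,2), (1,2), (2,2), (3,2)]
arrival = 15

src (0,2)  cyc=3
E→(1,2)  cyc=7
E→(2,2)  cyc=11
E→(3,2)  cyc=15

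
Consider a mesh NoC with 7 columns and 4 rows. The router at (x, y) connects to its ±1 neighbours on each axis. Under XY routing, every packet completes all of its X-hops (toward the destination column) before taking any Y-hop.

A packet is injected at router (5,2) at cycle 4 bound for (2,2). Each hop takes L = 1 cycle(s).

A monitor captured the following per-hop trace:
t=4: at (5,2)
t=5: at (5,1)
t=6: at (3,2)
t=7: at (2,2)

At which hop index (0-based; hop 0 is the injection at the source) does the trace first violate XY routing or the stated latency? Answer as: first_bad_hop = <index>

check 1→ d=(0,-1) cyc+1: BAD: Y-move but x=5≠2

first_bad_hop = 1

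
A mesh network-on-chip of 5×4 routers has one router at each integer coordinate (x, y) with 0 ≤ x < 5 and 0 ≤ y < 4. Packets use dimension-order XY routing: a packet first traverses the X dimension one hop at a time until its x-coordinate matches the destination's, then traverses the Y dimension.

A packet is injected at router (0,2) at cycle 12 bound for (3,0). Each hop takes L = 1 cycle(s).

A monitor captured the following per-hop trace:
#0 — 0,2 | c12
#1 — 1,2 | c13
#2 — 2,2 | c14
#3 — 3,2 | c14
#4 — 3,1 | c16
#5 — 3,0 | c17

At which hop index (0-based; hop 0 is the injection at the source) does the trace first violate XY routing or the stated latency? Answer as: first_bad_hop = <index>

check 1→ d=(1,0) cyc+1: ok
check 2→ d=(1,0) cyc+1: ok
check 3→ d=(1,0) cyc+0: BAD: Δcyc=0≠L

first_bad_hop = 3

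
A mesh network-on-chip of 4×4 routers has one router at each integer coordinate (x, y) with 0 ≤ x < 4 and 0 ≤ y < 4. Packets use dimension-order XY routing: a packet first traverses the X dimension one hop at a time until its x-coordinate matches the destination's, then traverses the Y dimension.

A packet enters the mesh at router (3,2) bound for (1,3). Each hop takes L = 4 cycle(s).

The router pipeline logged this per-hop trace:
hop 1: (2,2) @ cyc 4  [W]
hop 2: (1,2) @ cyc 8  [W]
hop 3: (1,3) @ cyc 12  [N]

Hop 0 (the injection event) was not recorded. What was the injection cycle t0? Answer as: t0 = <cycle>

t0 = 0

The first recorded entry is hop 1 at cycle 4.
So t0 = 4 − 1·4 = 0.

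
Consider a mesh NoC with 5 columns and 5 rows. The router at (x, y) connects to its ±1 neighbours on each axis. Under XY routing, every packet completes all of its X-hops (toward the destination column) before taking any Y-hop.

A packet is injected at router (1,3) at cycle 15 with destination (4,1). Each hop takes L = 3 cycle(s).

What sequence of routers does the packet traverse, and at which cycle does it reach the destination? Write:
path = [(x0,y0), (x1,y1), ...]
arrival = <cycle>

[0] x=1 y=3 t=15
[1] x=2 y=3 t=18 →E
[2] x=3 y=3 t=21 →E
[3] x=4 y=3 t=24 →E
[4] x=4 y=2 t=27 →S
[5] x=4 y=1 t=30 →S

path = [(1,3), (2,3), (3,3), (4,3), (4,2), (4,1)]
arrival = 30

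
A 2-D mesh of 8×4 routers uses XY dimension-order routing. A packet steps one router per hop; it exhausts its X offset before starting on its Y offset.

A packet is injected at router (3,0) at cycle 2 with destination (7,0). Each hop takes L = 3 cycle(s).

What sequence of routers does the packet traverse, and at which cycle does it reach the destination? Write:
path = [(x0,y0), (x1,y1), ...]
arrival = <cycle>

path = [(3,0), (4,0), (5,0), (6,0), (7,0)]
arrival = 14

t=2: at (3,0)
t=5: at (4,0) after E
t=8: at (5,0) after E
t=11: at (6,0) after E
t=14: at (7,0) after E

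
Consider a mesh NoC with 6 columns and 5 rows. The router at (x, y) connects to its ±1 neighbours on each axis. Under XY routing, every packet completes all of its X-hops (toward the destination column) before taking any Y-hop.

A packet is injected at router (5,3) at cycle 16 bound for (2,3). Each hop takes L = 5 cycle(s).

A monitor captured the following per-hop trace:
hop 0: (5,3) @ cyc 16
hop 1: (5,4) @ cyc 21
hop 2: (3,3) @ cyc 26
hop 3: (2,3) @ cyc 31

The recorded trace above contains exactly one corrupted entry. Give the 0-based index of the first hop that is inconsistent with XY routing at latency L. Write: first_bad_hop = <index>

[1] (+0,+1) / 5c ⇒ BAD: Y-move but x=5≠2

first_bad_hop = 1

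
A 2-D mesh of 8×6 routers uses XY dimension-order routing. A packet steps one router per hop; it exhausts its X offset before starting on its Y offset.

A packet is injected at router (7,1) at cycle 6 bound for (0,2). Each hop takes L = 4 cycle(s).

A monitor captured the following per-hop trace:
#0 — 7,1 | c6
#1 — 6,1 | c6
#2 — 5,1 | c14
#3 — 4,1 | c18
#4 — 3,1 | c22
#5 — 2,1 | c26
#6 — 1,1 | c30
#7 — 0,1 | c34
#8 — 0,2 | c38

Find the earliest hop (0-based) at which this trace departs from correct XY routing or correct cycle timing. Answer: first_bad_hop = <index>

check 1→ d=(-1,0) cyc+0: BAD: Δcyc=0≠L

first_bad_hop = 1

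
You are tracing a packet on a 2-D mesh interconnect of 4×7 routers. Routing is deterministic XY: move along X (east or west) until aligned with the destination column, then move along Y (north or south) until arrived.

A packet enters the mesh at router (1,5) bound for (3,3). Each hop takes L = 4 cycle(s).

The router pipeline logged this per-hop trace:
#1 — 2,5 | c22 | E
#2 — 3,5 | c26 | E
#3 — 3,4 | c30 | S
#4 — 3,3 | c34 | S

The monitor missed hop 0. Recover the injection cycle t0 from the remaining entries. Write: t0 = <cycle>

t0 = 18

The first recorded entry is hop 1 at cycle 22.
Therefore t0 = 22 − L = 18.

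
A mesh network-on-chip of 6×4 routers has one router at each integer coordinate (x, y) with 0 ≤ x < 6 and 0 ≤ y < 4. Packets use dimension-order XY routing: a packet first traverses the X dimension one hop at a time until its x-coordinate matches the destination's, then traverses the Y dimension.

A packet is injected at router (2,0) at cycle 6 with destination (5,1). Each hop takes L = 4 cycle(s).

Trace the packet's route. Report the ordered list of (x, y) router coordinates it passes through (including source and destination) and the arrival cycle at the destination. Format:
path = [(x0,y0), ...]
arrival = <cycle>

path = [(2,0), (3,0), (4,0), (5,0), (5,1)]
arrival = 22

hop 0: (2,0) @ cyc 6
hop 1: (3,0) @ cyc 10  [E]
hop 2: (4,0) @ cyc 14  [E]
hop 3: (5,0) @ cyc 18  [E]
hop 4: (5,1) @ cyc 22  [N]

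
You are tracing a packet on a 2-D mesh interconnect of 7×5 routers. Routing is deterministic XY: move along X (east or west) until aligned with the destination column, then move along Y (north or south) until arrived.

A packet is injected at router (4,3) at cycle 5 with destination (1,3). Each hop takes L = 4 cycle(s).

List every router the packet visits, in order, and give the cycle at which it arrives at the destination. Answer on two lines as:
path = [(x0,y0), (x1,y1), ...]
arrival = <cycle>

hop 0: (4,3) @ cyc 5
hop 1: (3,3) @ cyc 9  [W]
hop 2: (2,3) @ cyc 13  [W]
hop 3: (1,3) @ cyc 17  [W]

path = [(4,3), (3,3), (2,3), (1,3)]
arrival = 17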